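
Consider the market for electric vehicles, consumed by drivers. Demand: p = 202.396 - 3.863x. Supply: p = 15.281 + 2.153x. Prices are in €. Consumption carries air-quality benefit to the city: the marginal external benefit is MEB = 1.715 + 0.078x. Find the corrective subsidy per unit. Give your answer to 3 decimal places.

subsidy = €4.195 per unit

Social marginal benefit = demand + MEB = 204.111 - 3.785x.
Set SMB = MC: 204.111 - 3.785x = 15.281 + 2.153x → x* = 31.8003.
The Pigouvian subsidy equals MEB at x*: 1.715 + 0.078×31.8003 = 4.1954.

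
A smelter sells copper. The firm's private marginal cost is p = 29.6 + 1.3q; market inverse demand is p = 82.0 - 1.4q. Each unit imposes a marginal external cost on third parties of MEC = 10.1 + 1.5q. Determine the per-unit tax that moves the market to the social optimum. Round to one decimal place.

Social marginal cost = private MC + MEC = 39.7 + 2.8q.
Set SMC = demand: 39.7 + 2.8q = 82.0 - 1.4q → q* = 10.0714.
The Pigouvian tax equals MEC at q*: 10.1 + 1.5×10.0714 = 25.2071.

tax = 25.2 per unit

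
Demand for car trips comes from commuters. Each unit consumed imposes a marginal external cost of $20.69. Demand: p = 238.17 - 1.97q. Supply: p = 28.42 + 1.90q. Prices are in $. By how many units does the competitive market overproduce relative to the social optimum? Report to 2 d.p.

Market equilibrium (private): 28.42 + 1.90q = 238.17 - 1.97q → q_m = 54.1990.
Social marginal benefit = demand − MEC = 217.48 - 1.97q.
Set SMB = MC: 217.48 - 1.97q = 28.42 + 1.90q → q* = 48.8527.
Gap = |54.1990 − 48.8527| = 5.3463.

5.35 units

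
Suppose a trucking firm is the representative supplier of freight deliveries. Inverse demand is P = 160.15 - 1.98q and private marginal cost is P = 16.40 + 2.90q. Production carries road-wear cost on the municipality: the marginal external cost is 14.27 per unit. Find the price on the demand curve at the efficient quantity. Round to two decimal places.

Social marginal cost = private MC + MEC = 30.67 + 2.90q.
Set SMC = demand: 30.67 + 2.90q = 160.15 - 1.98q → q* = 26.5328.
Consumer price on the demand curve at q*: 160.15 − 1.98×26.5328 = 107.6151.

P = 107.62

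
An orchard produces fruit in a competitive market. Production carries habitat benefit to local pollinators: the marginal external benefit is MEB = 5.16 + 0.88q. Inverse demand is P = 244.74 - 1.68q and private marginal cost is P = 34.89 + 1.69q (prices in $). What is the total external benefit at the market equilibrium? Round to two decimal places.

$2027.44

Market equilibrium (private): 34.89 + 1.69q = 244.74 - 1.68q → q_m = 62.2700.
Total external benefit = ∫₀^{q_m} (5.16 + 0.88q) dq = 5.16×62.2700 + ½×0.88×62.2700² = 2027.4365.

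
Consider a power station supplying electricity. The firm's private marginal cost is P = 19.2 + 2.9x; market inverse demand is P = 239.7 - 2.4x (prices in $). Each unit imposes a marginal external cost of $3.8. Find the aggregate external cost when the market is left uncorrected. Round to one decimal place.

Market equilibrium (private): 19.2 + 2.9x = 239.7 - 2.4x → x_m = 41.6038.
Total external cost = MEC × x_m = 3.8 × 41.6038 = 158.0944.

$158.1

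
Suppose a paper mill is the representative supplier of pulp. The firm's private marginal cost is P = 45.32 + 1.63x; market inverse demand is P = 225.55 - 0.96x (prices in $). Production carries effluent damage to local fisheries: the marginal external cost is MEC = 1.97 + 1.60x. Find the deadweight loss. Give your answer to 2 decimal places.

DWL = $1532.09

Market equilibrium (private): 45.32 + 1.63x = 225.55 - 0.96x → x_m = 69.5869.
Social marginal cost = private MC + MEC = 47.29 + 3.23x.
Set SMC = demand: 47.29 + 3.23x = 225.55 - 0.96x → x* = 42.5442.
The welfare-loss triangle has base |x_m − x*| and height MEC(x_m) (the vertical gap between SMC and demand is zero at x* and MEC at x_m).
DWL = ½ × 27.0427 × 113.3090 = 1532.0906.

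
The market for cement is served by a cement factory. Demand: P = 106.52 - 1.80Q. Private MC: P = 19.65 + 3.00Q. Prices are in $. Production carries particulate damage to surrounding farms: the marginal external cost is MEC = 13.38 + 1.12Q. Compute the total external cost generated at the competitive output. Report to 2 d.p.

$425.57

Market equilibrium (private): 19.65 + 3.00Q = 106.52 - 1.80Q → Q_m = 18.0979.
Total external cost = ∫₀^{Q_m} (13.38 + 1.12Q) dQ = 13.38×18.0979 + ½×1.12×18.0979² = 425.5689.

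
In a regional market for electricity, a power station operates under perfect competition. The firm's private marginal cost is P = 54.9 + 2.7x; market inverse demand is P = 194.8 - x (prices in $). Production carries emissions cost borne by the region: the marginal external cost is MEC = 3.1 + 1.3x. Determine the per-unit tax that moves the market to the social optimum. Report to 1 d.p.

tax = $38.7 per unit

Social marginal cost = private MC + MEC = 58.0 + 4.0x.
Set SMC = demand: 58.0 + 4.0x = 194.8 - x → x* = 27.3600.
The Pigouvian tax equals MEC at x*: 3.1 + 1.3×27.3600 = 38.6680.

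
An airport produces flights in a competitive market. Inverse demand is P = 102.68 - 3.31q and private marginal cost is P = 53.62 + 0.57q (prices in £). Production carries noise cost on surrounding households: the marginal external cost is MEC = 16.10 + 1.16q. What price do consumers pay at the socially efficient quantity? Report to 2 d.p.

P = £81.03

Social marginal cost = private MC + MEC = 69.72 + 1.73q.
Set SMC = demand: 69.72 + 1.73q = 102.68 - 3.31q → q* = 6.5397.
Consumer price on the demand curve at q*: 102.68 − 3.31×6.5397 = 81.0336.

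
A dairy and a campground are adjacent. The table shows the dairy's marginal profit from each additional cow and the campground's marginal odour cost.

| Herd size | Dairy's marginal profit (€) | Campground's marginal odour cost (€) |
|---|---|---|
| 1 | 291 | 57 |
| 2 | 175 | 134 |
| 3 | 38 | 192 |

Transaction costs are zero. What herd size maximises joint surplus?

2

Bargaining reaches the level where marginal profit last exceeds marginal odour cost.
That holds through level 2 (175 ≥ 134) but not at 3 (38 < 192).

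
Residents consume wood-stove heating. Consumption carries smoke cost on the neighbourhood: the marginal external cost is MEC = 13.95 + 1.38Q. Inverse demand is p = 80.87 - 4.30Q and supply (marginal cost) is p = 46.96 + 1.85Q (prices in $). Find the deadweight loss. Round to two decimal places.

Market equilibrium (private): 46.96 + 1.85Q = 80.87 - 4.30Q → Q_m = 5.5138.
Social marginal benefit = demand − MEC = 66.92 - 5.68Q.
Set SMB = MC: 66.92 - 5.68Q = 46.96 + 1.85Q → Q* = 2.6507.
The welfare-loss triangle has base |Q_m − Q*| and height MEC(Q_m) (the vertical gap between SMB and MC is zero at Q* and MEC at Q_m).
DWL = ½ × 2.8631 × 21.5591 = 30.8629.

DWL = $30.86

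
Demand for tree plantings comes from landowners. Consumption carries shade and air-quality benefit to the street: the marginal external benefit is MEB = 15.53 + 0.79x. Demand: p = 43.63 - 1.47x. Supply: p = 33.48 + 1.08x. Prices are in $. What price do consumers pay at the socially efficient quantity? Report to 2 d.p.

Social marginal benefit = demand + MEB = 59.16 - 0.68x.
Set SMB = MC: 59.16 - 0.68x = 33.48 + 1.08x → x* = 14.5909.
Consumer price on the demand curve at x*: 43.63 − 1.47×14.5909 = 22.1814.

P = $22.18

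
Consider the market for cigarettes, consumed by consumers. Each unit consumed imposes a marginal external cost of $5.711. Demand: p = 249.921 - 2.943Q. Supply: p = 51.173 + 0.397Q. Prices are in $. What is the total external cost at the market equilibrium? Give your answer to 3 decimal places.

$339.835

Market equilibrium (private): 51.173 + 0.397Q = 249.921 - 2.943Q → Q_m = 59.5054.
Total external cost = MEC × Q_m = 5.711 × 59.5054 = 339.8353.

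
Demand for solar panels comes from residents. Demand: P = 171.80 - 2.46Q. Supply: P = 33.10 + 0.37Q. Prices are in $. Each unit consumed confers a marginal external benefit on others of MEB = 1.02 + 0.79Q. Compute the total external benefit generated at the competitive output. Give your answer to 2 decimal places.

Market equilibrium (private): 33.10 + 0.37Q = 171.80 - 2.46Q → Q_m = 49.0106.
Total external benefit = ∫₀^{Q_m} (1.02 + 0.79Q) dQ = 1.02×49.0106 + ½×0.79×49.0106² = 998.7962.

$998.80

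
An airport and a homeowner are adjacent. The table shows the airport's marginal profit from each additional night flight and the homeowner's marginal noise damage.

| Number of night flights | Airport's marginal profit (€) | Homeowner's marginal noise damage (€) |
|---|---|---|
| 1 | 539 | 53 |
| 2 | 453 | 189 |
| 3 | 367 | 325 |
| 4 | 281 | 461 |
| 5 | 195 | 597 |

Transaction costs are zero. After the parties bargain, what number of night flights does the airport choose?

3

Bargaining reaches the level where marginal profit last exceeds marginal noise damage.
That holds through level 3 (367 ≥ 325) but not at 4 (281 < 461).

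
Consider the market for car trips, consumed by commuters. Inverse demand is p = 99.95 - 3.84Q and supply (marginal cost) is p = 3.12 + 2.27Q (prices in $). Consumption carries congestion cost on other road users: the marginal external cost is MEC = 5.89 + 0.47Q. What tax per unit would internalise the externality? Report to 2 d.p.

Social marginal benefit = demand − MEC = 94.06 - 4.31Q.
Set SMB = MC: 94.06 - 4.31Q = 3.12 + 2.27Q → Q* = 13.8207.
The Pigouvian tax equals MEC at Q*: 5.89 + 0.47×13.8207 = 12.3857.

tax = $12.39 per unit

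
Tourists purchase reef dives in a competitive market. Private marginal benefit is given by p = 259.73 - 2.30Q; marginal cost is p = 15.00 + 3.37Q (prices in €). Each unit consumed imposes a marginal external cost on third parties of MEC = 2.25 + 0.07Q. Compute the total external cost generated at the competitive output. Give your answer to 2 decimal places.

€162.32

Market equilibrium (private): 15.00 + 3.37Q = 259.73 - 2.30Q → Q_m = 43.1623.
Total external cost = ∫₀^{Q_m} (2.25 + 0.07Q) dQ = 2.25×43.1623 + ½×0.07×43.1623² = 162.3196.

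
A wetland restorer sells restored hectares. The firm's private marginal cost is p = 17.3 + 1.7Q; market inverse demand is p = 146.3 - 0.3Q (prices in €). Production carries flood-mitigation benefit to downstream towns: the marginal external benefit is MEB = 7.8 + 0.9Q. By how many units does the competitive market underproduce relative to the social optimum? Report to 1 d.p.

Market equilibrium (private): 17.3 + 1.7Q = 146.3 - 0.3Q → Q_m = 64.5000.
Social marginal cost = private MC − MEB = 9.5 + 0.8Q.
Set SMC = demand: 9.5 + 0.8Q = 146.3 - 0.3Q → Q* = 124.3636.
Gap = |64.5000 − 124.3636| = 59.8636.

59.9 units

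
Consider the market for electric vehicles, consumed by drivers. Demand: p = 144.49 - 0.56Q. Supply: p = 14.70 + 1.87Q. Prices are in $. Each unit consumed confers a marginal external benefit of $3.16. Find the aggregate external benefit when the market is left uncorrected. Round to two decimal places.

$168.78

Market equilibrium (private): 14.70 + 1.87Q = 144.49 - 0.56Q → Q_m = 53.4115.
Total external benefit = MEB × Q_m = 3.16 × 53.4115 = 168.7803.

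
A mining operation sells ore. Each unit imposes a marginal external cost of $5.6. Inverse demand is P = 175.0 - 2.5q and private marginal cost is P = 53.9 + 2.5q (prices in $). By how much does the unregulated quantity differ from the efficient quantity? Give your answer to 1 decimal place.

Market equilibrium (private): 53.9 + 2.5q = 175.0 - 2.5q → q_m = 24.2200.
Social marginal cost = private MC + MEC = 59.5 + 2.5q.
Set SMC = demand: 59.5 + 2.5q = 175.0 - 2.5q → q* = 23.1000.
Gap = |24.2200 − 23.1000| = 1.1200.

1.1 units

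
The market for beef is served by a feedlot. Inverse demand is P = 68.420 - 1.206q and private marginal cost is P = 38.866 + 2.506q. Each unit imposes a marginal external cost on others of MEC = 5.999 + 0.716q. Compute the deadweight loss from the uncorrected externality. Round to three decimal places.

Market equilibrium (private): 38.866 + 2.506q = 68.420 - 1.206q → q_m = 7.9617.
Social marginal cost = private MC + MEC = 44.865 + 3.222q.
Set SMC = demand: 44.865 + 3.222q = 68.420 - 1.206q → q* = 5.3196.
Height of the DWL triangle at q_m is SMC(q_m) − demand(q_m) = MEC(q_m) = 11.6996.
DWL = ½ × 2.6421 × 11.6996 = 15.4558.

DWL = 15.456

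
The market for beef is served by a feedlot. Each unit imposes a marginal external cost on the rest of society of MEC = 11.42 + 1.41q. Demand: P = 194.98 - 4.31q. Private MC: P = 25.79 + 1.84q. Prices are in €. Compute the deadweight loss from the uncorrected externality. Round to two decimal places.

Market equilibrium (private): 25.79 + 1.84q = 194.98 - 4.31q → q_m = 27.5106.
Social marginal cost = private MC + MEC = 37.21 + 3.25q.
Set SMC = demand: 37.21 + 3.25q = 194.98 - 4.31q → q* = 20.8690.
The welfare-loss triangle has base |q_m − q*| and height MEC(q_m) (the vertical gap between SMC and demand is zero at q* and MEC at q_m).
DWL = ½ × 6.6416 × 50.2099 = 166.7370.

DWL = €166.74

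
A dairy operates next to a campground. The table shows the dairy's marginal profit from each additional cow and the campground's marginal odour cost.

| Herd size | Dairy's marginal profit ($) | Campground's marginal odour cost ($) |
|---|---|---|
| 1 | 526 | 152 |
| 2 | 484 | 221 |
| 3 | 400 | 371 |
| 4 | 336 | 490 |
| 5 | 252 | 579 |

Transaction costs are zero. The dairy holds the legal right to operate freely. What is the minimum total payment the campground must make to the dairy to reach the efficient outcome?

$588

Left alone the dairy would choose level 5 (marginal profit stays positive).
Efficient level: k* = 3 (marginal profit ≥ marginal odour cost through 3).
The campground must at least cover the dairy's forgone profit from cutting 5→3: 336 + 252 = 588.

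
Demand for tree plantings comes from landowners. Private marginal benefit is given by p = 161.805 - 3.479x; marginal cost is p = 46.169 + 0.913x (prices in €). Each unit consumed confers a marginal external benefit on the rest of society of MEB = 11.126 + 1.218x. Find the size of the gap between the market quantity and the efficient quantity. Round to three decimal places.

13.609 units

Market equilibrium (private): 46.169 + 0.913x = 161.805 - 3.479x → x_m = 26.3288.
Social marginal benefit = demand + MEB = 172.931 - 2.261x.
Set SMB = MC: 172.931 - 2.261x = 46.169 + 0.913x → x* = 39.9376.
Gap = |26.3288 − 39.9376| = 13.6088.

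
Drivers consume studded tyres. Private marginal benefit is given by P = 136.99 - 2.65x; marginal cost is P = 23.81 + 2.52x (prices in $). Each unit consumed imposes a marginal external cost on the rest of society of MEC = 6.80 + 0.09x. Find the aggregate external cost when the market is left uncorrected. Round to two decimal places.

Market equilibrium (private): 23.81 + 2.52x = 136.99 - 2.65x → x_m = 21.8917.
Total external cost = ∫₀^{x_m} (6.80 + 0.09x) dx = 6.80×21.8917 + ½×0.09×21.8917² = 170.4297.

$170.43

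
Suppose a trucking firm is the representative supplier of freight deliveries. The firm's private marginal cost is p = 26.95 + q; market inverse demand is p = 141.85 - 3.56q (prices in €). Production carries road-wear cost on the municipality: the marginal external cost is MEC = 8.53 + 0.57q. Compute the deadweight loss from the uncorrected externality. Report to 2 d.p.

DWL = €51.08

Market equilibrium (private): 26.95 + q = 141.85 - 3.56q → q_m = 25.1974.
Social marginal cost = private MC + MEC = 35.48 + 1.57q.
Set SMC = demand: 35.48 + 1.57q = 141.85 - 3.56q → q* = 20.7349.
Height of the DWL triangle at q_m is SMC(q_m) − demand(q_m) = MEC(q_m) = 22.8925.
DWL = ½ × 4.4625 × 22.8925 = 51.0789.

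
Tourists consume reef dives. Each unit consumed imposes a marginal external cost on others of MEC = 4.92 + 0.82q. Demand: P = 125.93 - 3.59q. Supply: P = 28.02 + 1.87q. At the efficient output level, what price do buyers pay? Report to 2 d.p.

P = 72.77

Social marginal benefit = demand − MEC = 121.01 - 4.41q.
Set SMB = MC: 121.01 - 4.41q = 28.02 + 1.87q → q* = 14.8073.
Consumer price on the demand curve at q*: 125.93 − 3.59×14.8073 = 72.7718.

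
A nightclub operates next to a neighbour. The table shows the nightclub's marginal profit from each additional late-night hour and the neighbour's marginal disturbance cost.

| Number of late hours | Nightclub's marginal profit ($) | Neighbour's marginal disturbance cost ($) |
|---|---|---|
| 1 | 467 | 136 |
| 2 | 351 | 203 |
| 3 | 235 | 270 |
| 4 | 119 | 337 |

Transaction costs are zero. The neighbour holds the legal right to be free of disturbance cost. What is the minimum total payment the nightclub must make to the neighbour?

Efficient level: marginal profit ≥ marginal disturbance cost through level 2, so k* = 2.
With the neighbour holding the right, the nightclub must at least compensate total damage at k*: 136 + 203 = 339.

$339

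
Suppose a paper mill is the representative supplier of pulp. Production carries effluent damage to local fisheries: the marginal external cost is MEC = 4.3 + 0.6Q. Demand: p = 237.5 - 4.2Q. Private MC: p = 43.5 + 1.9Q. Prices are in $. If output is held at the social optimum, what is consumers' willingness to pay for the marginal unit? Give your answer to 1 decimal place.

Social marginal cost = private MC + MEC = 47.8 + 2.5Q.
Set SMC = demand: 47.8 + 2.5Q = 237.5 - 4.2Q → Q* = 28.3134.
Consumer price on the demand curve at Q*: 237.5 − 4.2×28.3134 = 118.5837.

P = $118.6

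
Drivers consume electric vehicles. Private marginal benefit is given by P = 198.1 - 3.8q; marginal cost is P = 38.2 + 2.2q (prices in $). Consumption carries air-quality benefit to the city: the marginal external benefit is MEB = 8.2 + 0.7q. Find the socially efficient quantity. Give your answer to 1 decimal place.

Social marginal benefit = demand + MEB = 206.3 - 3.1q.
Set SMB = MC: 206.3 - 3.1q = 38.2 + 2.2q → q* = 31.7170.

q* = 31.7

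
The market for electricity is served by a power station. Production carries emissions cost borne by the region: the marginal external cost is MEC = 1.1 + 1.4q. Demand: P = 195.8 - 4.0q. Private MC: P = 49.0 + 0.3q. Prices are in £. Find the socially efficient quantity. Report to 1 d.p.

Social marginal cost = private MC + MEC = 50.1 + 1.7q.
Set SMC = demand: 50.1 + 1.7q = 195.8 - 4.0q → q* = 25.5614.

q* = 25.6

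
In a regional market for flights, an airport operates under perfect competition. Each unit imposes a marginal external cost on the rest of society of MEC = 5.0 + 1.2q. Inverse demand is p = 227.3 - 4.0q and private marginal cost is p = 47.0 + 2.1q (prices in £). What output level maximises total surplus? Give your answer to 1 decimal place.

q* = 24.0

Social marginal cost = private MC + MEC = 52.0 + 3.3q.
Set SMC = demand: 52.0 + 3.3q = 227.3 - 4.0q → q* = 24.0137.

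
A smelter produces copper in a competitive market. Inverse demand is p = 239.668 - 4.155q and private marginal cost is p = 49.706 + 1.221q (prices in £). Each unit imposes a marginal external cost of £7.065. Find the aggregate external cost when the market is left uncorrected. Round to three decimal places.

£249.643

Market equilibrium (private): 49.706 + 1.221q = 239.668 - 4.155q → q_m = 35.3352.
Total external cost = MEC × q_m = 7.065 × 35.3352 = 249.6432.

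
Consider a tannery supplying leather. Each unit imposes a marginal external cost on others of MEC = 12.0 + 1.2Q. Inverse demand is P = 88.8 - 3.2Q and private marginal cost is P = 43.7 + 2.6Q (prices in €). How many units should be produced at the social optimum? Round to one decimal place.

Q* = 4.7

Social marginal cost = private MC + MEC = 55.7 + 3.8Q.
Set SMC = demand: 55.7 + 3.8Q = 88.8 - 3.2Q → Q* = 4.7286.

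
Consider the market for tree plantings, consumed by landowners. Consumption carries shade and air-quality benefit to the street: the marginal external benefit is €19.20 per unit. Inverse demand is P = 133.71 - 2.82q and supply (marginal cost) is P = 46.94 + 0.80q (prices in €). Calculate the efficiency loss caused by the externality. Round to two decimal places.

Market equilibrium (private): 46.94 + 0.80q = 133.71 - 2.82q → q_m = 23.9696.
Social marginal benefit = demand + MEB = 152.91 - 2.82q.
Set SMB = MC: 152.91 - 2.82q = 46.94 + 0.80q → q* = 29.2735.
The loss is the area between SMB and MC from q* to q_m; with linear curves that's a triangle of height MEB(q_m).
DWL = ½ × 5.3039 × 19.2000 = 50.9174.

DWL = €50.92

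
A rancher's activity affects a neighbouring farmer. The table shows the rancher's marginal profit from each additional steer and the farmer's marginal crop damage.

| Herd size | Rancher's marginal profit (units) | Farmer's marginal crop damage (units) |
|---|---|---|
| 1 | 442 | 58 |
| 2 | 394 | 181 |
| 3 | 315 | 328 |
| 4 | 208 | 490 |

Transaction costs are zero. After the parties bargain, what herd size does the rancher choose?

Bargaining reaches the level where marginal profit last exceeds marginal crop damage.
That holds through level 2 (394 ≥ 181) but not at 3 (315 < 328).

2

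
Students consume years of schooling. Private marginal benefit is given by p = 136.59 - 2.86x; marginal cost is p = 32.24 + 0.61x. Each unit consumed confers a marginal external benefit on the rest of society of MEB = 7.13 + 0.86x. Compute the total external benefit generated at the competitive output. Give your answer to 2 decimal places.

Market equilibrium (private): 32.24 + 0.61x = 136.59 - 2.86x → x_m = 30.0720.
Total external benefit = ∫₀^{x_m} (7.13 + 0.86x) dx = 7.13×30.0720 + ½×0.86×30.0720² = 603.2732.

603.27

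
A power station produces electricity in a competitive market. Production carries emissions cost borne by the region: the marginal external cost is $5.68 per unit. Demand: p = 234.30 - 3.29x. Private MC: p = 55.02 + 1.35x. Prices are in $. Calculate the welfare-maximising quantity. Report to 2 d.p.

Social marginal cost = private MC + MEC = 60.70 + 1.35x.
Set SMC = demand: 60.70 + 1.35x = 234.30 - 3.29x → x* = 37.4138.

x* = 37.41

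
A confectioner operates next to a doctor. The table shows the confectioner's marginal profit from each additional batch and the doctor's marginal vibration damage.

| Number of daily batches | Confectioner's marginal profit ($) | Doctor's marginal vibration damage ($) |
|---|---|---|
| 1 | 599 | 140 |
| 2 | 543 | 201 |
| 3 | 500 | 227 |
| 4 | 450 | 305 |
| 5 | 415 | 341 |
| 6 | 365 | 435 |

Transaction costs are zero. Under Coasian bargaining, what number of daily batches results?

5

Bargaining reaches the level where marginal profit last exceeds marginal vibration damage.
That holds through level 5 (415 ≥ 341) but not at 6 (365 < 435).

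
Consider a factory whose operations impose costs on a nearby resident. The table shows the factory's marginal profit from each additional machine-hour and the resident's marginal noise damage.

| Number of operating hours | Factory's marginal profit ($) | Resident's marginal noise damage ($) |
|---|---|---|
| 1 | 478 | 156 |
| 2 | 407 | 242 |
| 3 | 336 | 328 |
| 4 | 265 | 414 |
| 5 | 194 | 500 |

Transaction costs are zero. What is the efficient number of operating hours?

Bargaining reaches the level where marginal profit last exceeds marginal noise damage.
That holds through level 3 (336 ≥ 328) but not at 4 (265 < 414).

3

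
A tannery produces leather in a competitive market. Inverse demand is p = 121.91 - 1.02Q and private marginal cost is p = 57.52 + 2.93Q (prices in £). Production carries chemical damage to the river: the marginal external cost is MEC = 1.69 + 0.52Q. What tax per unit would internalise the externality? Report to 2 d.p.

tax = £8.98 per unit

Social marginal cost = private MC + MEC = 59.21 + 3.45Q.
Set SMC = demand: 59.21 + 3.45Q = 121.91 - 1.02Q → Q* = 14.0268.
The Pigouvian tax equals MEC at Q*: 1.69 + 0.52×14.0268 = 8.9839.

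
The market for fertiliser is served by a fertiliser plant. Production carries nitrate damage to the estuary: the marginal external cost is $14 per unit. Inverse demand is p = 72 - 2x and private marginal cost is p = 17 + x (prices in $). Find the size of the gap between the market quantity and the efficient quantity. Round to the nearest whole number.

5 units

Market equilibrium (private): 17 + x = 72 - 2x → x_m = 18.3333.
Social marginal cost = private MC + MEC = 31 + x.
Set SMC = demand: 31 + x = 72 - 2x → x* = 13.6667.
Gap = |18.3333 − 13.6667| = 4.6666.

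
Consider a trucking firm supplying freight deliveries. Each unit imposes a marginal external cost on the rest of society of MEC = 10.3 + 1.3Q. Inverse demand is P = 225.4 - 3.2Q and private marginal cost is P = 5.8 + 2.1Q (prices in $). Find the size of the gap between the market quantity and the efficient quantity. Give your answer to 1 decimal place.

9.7 units

Market equilibrium (private): 5.8 + 2.1Q = 225.4 - 3.2Q → Q_m = 41.4340.
Social marginal cost = private MC + MEC = 16.1 + 3.4Q.
Set SMC = demand: 16.1 + 3.4Q = 225.4 - 3.2Q → Q* = 31.7121.
Gap = |41.4340 − 31.7121| = 9.7219.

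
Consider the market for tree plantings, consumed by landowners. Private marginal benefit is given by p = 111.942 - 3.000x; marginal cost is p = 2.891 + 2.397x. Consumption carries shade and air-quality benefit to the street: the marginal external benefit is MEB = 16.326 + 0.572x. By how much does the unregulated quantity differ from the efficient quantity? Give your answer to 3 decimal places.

Market equilibrium (private): 2.891 + 2.397x = 111.942 - 3.000x → x_m = 20.2059.
Social marginal benefit = demand + MEB = 128.268 - 2.428x.
Set SMB = MC: 128.268 - 2.428x = 2.891 + 2.397x → x* = 25.9849.
Gap = |20.2059 − 25.9849| = 5.7790.

5.779 units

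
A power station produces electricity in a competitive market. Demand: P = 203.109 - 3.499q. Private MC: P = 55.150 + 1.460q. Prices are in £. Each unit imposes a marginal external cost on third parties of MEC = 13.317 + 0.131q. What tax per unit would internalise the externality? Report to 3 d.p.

tax = £16.782 per unit

Social marginal cost = private MC + MEC = 68.467 + 1.591q.
Set SMC = demand: 68.467 + 1.591q = 203.109 - 3.499q → q* = 26.4523.
The Pigouvian tax equals MEC at q*: 13.317 + 0.131×26.4523 = 16.7823.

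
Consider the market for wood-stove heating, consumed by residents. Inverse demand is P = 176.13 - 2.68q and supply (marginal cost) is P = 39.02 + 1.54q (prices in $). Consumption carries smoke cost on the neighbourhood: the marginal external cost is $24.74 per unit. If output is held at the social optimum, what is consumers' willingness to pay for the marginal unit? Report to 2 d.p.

Social marginal benefit = demand − MEC = 151.39 - 2.68q.
Set SMB = MC: 151.39 - 2.68q = 39.02 + 1.54q → q* = 26.6280.
Consumer price on the demand curve at q*: 176.13 − 2.68×26.6280 = 104.7670.

P = $104.77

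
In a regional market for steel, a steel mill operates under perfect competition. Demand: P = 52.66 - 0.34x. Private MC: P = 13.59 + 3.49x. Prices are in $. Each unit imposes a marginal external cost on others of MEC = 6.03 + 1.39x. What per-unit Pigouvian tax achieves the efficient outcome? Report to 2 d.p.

tax = $14.83 per unit

Social marginal cost = private MC + MEC = 19.62 + 4.88x.
Set SMC = demand: 19.62 + 4.88x = 52.66 - 0.34x → x* = 6.3295.
The Pigouvian tax equals MEC at x*: 6.03 + 1.39×6.3295 = 14.8280.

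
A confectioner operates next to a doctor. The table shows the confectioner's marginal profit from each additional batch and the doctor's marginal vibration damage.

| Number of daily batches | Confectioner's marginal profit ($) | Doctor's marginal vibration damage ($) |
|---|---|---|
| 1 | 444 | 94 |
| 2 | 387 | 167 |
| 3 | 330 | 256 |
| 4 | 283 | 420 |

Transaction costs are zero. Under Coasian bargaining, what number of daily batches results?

Bargaining reaches the level where marginal profit last exceeds marginal vibration damage.
That holds through level 3 (330 ≥ 256) but not at 4 (283 < 420).

3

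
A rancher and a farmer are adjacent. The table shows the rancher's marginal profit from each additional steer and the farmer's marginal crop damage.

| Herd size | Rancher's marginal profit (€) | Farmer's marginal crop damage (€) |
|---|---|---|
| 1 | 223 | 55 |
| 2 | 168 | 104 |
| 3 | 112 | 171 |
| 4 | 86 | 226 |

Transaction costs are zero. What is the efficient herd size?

Bargaining reaches the level where marginal profit last exceeds marginal crop damage.
That holds through level 2 (168 ≥ 104) but not at 3 (112 < 171).

2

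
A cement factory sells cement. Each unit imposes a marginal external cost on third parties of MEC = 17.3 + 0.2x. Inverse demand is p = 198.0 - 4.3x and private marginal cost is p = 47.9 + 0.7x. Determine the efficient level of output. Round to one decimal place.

x* = 25.5

Social marginal cost = private MC + MEC = 65.2 + 0.9x.
Set SMC = demand: 65.2 + 0.9x = 198.0 - 4.3x → x* = 25.5385.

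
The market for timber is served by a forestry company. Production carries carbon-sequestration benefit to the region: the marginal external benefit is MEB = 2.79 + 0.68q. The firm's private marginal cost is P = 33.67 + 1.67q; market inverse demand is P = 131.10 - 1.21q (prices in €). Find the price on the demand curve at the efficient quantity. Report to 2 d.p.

Social marginal cost = private MC − MEB = 30.88 + 0.99q.
Set SMC = demand: 30.88 + 0.99q = 131.10 - 1.21q → q* = 45.5545.
Consumer price on the demand curve at q*: 131.10 − 1.21×45.5545 = 75.9791.

P = €75.98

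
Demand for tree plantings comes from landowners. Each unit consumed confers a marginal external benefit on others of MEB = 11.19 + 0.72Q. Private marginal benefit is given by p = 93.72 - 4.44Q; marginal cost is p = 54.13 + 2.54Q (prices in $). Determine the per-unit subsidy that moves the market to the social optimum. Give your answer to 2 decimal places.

subsidy = $17.03 per unit

Social marginal benefit = demand + MEB = 104.91 - 3.72Q.
Set SMB = MC: 104.91 - 3.72Q = 54.13 + 2.54Q → Q* = 8.1118.
The Pigouvian subsidy equals MEB at Q*: 11.19 + 0.72×8.1118 = 17.0305.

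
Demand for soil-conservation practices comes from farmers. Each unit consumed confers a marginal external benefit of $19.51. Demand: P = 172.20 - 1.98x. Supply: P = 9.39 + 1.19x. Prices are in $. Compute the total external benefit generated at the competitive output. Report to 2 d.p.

Market equilibrium (private): 9.39 + 1.19x = 172.20 - 1.98x → x_m = 51.3596.
Total external benefit = MEB × x_m = 19.51 × 51.3596 = 1002.0258.

$1002.03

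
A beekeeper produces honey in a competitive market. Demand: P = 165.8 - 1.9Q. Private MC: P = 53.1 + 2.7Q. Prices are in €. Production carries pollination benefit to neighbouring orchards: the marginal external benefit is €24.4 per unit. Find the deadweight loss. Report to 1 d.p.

DWL = €64.7

Market equilibrium (private): 53.1 + 2.7Q = 165.8 - 1.9Q → Q_m = 24.5000.
Social marginal cost = private MC − MEB = 28.7 + 2.7Q.
Set SMC = demand: 28.7 + 2.7Q = 165.8 - 1.9Q → Q* = 29.8043.
The loss is the area between SMC and demand from Q* to Q_m; with linear curves that's a triangle of height MEB(Q_m).
DWL = ½ × 5.3043 × 24.4000 = 64.7125.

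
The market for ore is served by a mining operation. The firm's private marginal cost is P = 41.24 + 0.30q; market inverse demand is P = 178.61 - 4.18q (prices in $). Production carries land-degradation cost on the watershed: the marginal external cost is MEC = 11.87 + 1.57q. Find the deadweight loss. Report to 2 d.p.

Market equilibrium (private): 41.24 + 0.30q = 178.61 - 4.18q → q_m = 30.6629.
Social marginal cost = private MC + MEC = 53.11 + 1.87q.
Set SMC = demand: 53.11 + 1.87q = 178.61 - 4.18q → q* = 20.7438.
Between q* and q_m the wedge SMC − demand runs linearly from 0 to MEC(q_m), so the loss is a triangle.
DWL = ½ × 9.9191 × 60.0108 = 297.6266.

DWL = $297.63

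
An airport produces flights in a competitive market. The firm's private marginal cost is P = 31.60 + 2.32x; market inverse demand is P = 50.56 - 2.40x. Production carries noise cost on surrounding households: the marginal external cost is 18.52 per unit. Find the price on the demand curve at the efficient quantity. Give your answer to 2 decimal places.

P = 50.34

Social marginal cost = private MC + MEC = 50.12 + 2.32x.
Set SMC = demand: 50.12 + 2.32x = 50.56 - 2.40x → x* = 0.0932.
Consumer price on the demand curve at x*: 50.56 − 2.40×0.0932 = 50.3363.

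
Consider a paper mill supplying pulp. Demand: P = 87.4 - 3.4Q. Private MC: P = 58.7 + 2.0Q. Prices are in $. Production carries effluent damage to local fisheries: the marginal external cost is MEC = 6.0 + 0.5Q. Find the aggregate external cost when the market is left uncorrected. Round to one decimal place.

Market equilibrium (private): 58.7 + 2.0Q = 87.4 - 3.4Q → Q_m = 5.3148.
Total external cost = ∫₀^{Q_m} (6.0 + 0.5Q) dQ = 6.0×5.3148 + ½×0.5×5.3148² = 38.9506.

$39.0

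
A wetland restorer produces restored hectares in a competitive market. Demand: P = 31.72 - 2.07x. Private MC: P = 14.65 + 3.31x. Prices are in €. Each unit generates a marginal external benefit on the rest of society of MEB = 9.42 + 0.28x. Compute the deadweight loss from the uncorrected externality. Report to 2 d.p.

DWL = €10.42

Market equilibrium (private): 14.65 + 3.31x = 31.72 - 2.07x → x_m = 3.1729.
Social marginal cost = private MC − MEB = 5.23 + 3.03x.
Set SMC = demand: 5.23 + 3.03x = 31.72 - 2.07x → x* = 5.1941.
The welfare-loss triangle has base |x_m − x*| and height MEB(x_m) (the vertical gap between SMC and demand is zero at x* and MEB at x_m).
DWL = ½ × 2.0212 × 10.3084 = 10.4177.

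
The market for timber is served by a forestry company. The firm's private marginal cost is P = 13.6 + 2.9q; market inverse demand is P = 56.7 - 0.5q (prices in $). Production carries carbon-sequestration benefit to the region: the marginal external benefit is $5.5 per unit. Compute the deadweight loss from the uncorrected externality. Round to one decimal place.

DWL = $4.4

Market equilibrium (private): 13.6 + 2.9q = 56.7 - 0.5q → q_m = 12.6765.
Social marginal cost = private MC − MEB = 8.1 + 2.9q.
Set SMC = demand: 8.1 + 2.9q = 56.7 - 0.5q → q* = 14.2941.
Between q* and q_m the wedge demand − SMC runs linearly from 0 to MEB(q_m), so the loss is a triangle.
DWL = ½ × 1.6176 × 5.5000 = 4.4484.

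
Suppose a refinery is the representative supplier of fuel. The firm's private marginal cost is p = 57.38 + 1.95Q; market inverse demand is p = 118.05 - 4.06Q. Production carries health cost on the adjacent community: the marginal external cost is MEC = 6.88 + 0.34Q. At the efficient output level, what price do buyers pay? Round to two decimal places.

P = 83.66

Social marginal cost = private MC + MEC = 64.26 + 2.29Q.
Set SMC = demand: 64.26 + 2.29Q = 118.05 - 4.06Q → Q* = 8.4709.
Consumer price on the demand curve at Q*: 118.05 − 4.06×8.4709 = 83.6581.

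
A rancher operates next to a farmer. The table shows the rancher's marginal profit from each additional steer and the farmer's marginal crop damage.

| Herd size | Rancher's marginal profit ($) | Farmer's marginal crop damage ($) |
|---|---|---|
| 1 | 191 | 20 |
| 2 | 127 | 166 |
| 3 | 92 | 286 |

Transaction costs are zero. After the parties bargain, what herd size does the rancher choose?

Bargaining reaches the level where marginal profit last exceeds marginal crop damage.
That holds through level 1 (191 ≥ 20) but not at 2 (127 < 166).

1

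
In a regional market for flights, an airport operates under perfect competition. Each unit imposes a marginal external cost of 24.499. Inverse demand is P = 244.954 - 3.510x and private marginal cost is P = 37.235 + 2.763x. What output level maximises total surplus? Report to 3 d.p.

Social marginal cost = private MC + MEC = 61.734 + 2.763x.
Set SMC = demand: 61.734 + 2.763x = 244.954 - 3.510x → x* = 29.2077.

x* = 29.208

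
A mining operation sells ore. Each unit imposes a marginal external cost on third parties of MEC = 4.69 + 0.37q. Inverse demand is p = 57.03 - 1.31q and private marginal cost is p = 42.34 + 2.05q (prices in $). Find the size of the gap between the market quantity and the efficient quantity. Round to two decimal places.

Market equilibrium (private): 42.34 + 2.05q = 57.03 - 1.31q → q_m = 4.3720.
Social marginal cost = private MC + MEC = 47.03 + 2.42q.
Set SMC = demand: 47.03 + 2.42q = 57.03 - 1.31q → q* = 2.6810.
Gap = |4.3720 − 2.6810| = 1.6910.

1.69 units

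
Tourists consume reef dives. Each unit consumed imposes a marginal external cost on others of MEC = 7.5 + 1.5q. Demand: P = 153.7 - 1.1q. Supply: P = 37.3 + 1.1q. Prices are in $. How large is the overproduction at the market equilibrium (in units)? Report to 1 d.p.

23.5 units

Market equilibrium (private): 37.3 + 1.1q = 153.7 - 1.1q → q_m = 52.9091.
Social marginal benefit = demand − MEC = 146.2 - 2.6q.
Set SMB = MC: 146.2 - 2.6q = 37.3 + 1.1q → q* = 29.4324.
Gap = |52.9091 − 29.4324| = 23.4767.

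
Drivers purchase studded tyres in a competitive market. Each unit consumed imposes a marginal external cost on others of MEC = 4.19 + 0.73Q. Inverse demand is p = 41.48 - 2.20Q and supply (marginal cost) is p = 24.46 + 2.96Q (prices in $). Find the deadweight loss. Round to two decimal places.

DWL = $3.70

Market equilibrium (private): 24.46 + 2.96Q = 41.48 - 2.20Q → Q_m = 3.2984.
Social marginal benefit = demand − MEC = 37.29 - 2.93Q.
Set SMB = MC: 37.29 - 2.93Q = 24.46 + 2.96Q → Q* = 2.1783.
Between Q* and Q_m the wedge MC − SMB runs linearly from 0 to MEC(Q_m), so the loss is a triangle.
DWL = ½ × 1.1201 × 6.5979 = 3.6952.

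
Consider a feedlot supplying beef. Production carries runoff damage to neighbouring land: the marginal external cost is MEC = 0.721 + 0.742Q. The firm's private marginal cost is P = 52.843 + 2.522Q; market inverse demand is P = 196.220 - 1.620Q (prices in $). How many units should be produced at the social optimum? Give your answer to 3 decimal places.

Q* = 29.209

Social marginal cost = private MC + MEC = 53.564 + 3.264Q.
Set SMC = demand: 53.564 + 3.264Q = 196.220 - 1.620Q → Q* = 29.2088.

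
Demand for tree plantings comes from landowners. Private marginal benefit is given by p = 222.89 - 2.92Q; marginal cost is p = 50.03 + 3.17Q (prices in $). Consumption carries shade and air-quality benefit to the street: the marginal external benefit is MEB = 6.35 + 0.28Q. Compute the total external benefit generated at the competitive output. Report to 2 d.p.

$293.03

Market equilibrium (private): 50.03 + 3.17Q = 222.89 - 2.92Q → Q_m = 28.3842.
Total external benefit = ∫₀^{Q_m} (6.35 + 0.28Q) dQ = 6.35×28.3842 + ½×0.28×28.3842² = 293.0325.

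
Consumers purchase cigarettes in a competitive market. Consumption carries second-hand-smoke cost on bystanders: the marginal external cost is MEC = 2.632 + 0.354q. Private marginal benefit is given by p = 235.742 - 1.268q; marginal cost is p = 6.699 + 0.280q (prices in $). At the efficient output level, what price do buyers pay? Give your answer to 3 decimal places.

P = $84.801

Social marginal benefit = demand − MEC = 233.110 - 1.622q.
Set SMB = MC: 233.110 - 1.622q = 6.699 + 0.280q → q* = 119.0384.
Consumer price on the demand curve at q*: 235.742 − 1.268×119.0384 = 84.8013.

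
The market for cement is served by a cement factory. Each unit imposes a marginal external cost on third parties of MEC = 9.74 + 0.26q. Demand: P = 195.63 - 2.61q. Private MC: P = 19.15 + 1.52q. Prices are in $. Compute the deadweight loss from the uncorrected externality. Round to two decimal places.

DWL = $49.51

Market equilibrium (private): 19.15 + 1.52q = 195.63 - 2.61q → q_m = 42.7312.
Social marginal cost = private MC + MEC = 28.89 + 1.78q.
Set SMC = demand: 28.89 + 1.78q = 195.63 - 2.61q → q* = 37.9818.
Between q* and q_m the wedge SMC − demand runs linearly from 0 to MEC(q_m), so the loss is a triangle.
DWL = ½ × 4.7494 × 20.8501 = 49.5127.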